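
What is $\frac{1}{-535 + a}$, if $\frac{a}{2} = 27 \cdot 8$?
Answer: $- \frac{1}{103} \approx -0.0097087$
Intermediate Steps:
$a = 432$ ($a = 2 \cdot 27 \cdot 8 = 2 \cdot 216 = 432$)
$\frac{1}{-535 + a} = \frac{1}{-535 + 432} = \frac{1}{-103} = - \frac{1}{103}$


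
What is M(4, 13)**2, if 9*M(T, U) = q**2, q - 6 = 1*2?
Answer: 4096/81 ≈ 50.568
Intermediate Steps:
q = 8 (q = 6 + 1*2 = 6 + 2 = 8)
M(T, U) = 64/9 (M(T, U) = (1/9)*8**2 = (1/9)*64 = 64/9)
M(4, 13)**2 = (64/9)**2 = 4096/81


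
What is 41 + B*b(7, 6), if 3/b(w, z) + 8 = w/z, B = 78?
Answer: 277/41 ≈ 6.7561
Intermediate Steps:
b(w, z) = 3/(-8 + w/z)
41 + B*b(7, 6) = 41 + 78*(3*6/(7 - 8*6)) = 41 + 78*(3*6/(7 - 48)) = 41 + 78*(3*6/(-41)) = 41 + 78*(3*6*(-1/41)) = 41 + 78*(-18/41) = 41 - 1404/41 = 277/41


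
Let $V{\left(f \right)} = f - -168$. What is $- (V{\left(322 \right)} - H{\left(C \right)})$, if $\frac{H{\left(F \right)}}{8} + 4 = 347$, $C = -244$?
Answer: $2254$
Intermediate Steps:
$H{\left(F \right)} = 2744$ ($H{\left(F \right)} = -32 + 8 \cdot 347 = -32 + 2776 = 2744$)
$V{\left(f \right)} = 168 + f$ ($V{\left(f \right)} = f + 168 = 168 + f$)
$- (V{\left(322 \right)} - H{\left(C \right)}) = - (\left(168 + 322\right) - 2744) = - (490 - 2744) = \left(-1\right) \left(-2254\right) = 2254$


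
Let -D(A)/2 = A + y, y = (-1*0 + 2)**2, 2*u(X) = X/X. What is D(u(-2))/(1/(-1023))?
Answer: 9207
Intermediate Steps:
u(X) = 1/2 (u(X) = (X/X)/2 = (1/2)*1 = 1/2)
y = 4 (y = (0 + 2)**2 = 2**2 = 4)
D(A) = -8 - 2*A (D(A) = -2*(A + 4) = -2*(4 + A) = -8 - 2*A)
D(u(-2))/(1/(-1023)) = (-8 - 2*1/2)/(1/(-1023)) = (-8 - 1)/(-1/1023) = -9*(-1023) = 9207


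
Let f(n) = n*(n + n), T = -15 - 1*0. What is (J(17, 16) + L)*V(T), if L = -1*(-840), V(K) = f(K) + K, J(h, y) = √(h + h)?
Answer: 365400 + 435*√34 ≈ 3.6794e+5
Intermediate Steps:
J(h, y) = √2*√h (J(h, y) = √(2*h) = √2*√h)
T = -15 (T = -15 + 0 = -15)
f(n) = 2*n² (f(n) = n*(2*n) = 2*n²)
V(K) = K + 2*K² (V(K) = 2*K² + K = K + 2*K²)
L = 840
(J(17, 16) + L)*V(T) = (√2*√17 + 840)*(-15*(1 + 2*(-15))) = (√34 + 840)*(-15*(1 - 30)) = (840 + √34)*(-15*(-29)) = (840 + √34)*435 = 365400 + 435*√34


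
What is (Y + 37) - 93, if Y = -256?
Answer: -312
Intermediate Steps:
(Y + 37) - 93 = (-256 + 37) - 93 = -219 - 93 = -312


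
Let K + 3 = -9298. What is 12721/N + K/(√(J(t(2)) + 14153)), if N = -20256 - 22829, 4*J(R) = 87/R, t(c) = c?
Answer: -12721/43085 - 18602*√226622/113311 ≈ -78.447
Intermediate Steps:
K = -9301 (K = -3 - 9298 = -9301)
J(R) = 87/(4*R) (J(R) = (87/R)/4 = 87/(4*R))
N = -43085
12721/N + K/(√(J(t(2)) + 14153)) = 12721/(-43085) - 9301/√((87/4)/2 + 14153) = 12721*(-1/43085) - 9301/√((87/4)*(½) + 14153) = -12721/43085 - 9301/√(87/8 + 14153) = -12721/43085 - 9301*2*√226622/113311 = -12721/43085 - 18602*√226622/113311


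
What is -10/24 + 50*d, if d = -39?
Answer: -23405/12 ≈ -1950.4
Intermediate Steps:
-10/24 + 50*d = -10/24 + 50*(-39) = -10*1/24 - 1950 = -5/12 - 1950 = -23405/12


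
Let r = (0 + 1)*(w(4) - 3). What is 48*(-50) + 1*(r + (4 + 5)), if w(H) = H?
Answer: -2390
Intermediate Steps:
r = 1 (r = (0 + 1)*(4 - 3) = 1*1 = 1)
48*(-50) + 1*(r + (4 + 5)) = 48*(-50) + 1*(1 + (4 + 5)) = -2400 + 1*(1 + 9) = -2400 + 1*10 = -2400 + 10 = -2390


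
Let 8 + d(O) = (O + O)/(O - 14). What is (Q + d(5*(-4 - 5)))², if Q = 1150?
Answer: 4551931024/3481 ≈ 1.3077e+6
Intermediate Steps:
d(O) = -8 + 2*O/(-14 + O) (d(O) = -8 + (O + O)/(O - 14) = -8 + (2*O)/(-14 + O) = -8 + 2*O/(-14 + O))
(Q + d(5*(-4 - 5)))² = (1150 + 2*(56 - 15*(-4 - 5))/(-14 + 5*(-4 - 5)))² = (1150 + 2*(56 - 15*(-9))/(-14 + 5*(-9)))² = (1150 + 2*(56 - 3*(-45))/(-14 - 45))² = (1150 + 2*(56 + 135)/(-59))² = (1150 + 2*(-1/59)*191)² = (1150 - 382/59)² = (67468/59)² = 4551931024/3481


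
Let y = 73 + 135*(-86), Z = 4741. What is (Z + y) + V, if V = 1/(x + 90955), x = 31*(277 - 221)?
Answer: -629928035/92691 ≈ -6796.0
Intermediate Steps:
x = 1736 (x = 31*56 = 1736)
y = -11537 (y = 73 - 11610 = -11537)
V = 1/92691 (V = 1/(1736 + 90955) = 1/92691 ≈ 1.0789e-5)
(Z + y) + V = (4741 - 11537) + 1/92691 = -6796 + 1/92691 = -629928035/92691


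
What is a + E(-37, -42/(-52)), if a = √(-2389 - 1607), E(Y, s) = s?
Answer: 21/26 + 6*I*√111 ≈ 0.80769 + 63.214*I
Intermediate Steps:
a = 6*I*√111 (a = √(-3996) = 6*I*√111 ≈ 63.214*I)
a + E(-37, -42/(-52)) = 6*I*√111 - 42/(-52) = 6*I*√111 - 42*(-1/52) = 6*I*√111 + 21/26 = 21/26 + 6*I*√111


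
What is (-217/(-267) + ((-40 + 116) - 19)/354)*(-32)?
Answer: -490864/15753 ≈ -31.160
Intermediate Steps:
(-217/(-267) + ((-40 + 116) - 19)/354)*(-32) = (-217*(-1/267) + (76 - 19)*(1/354))*(-32) = (217/267 + 57*(1/354))*(-32) = (217/267 + 19/118)*(-32) = (30679/31506)*(-32) = -490864/15753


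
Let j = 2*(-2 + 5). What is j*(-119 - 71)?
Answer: -1140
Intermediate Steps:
j = 6 (j = 2*3 = 6)
j*(-119 - 71) = 6*(-119 - 71) = 6*(-190) = -1140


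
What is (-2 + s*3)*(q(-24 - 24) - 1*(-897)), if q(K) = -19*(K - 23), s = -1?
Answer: -11230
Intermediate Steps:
q(K) = 437 - 19*K (q(K) = -19*(-23 + K) = 437 - 19*K)
(-2 + s*3)*(q(-24 - 24) - 1*(-897)) = (-2 - 1*3)*((437 - 19*(-24 - 24)) - 1*(-897)) = (-2 - 3)*((437 - 19*(-48)) + 897) = -5*((437 + 912) + 897) = -5*(1349 + 897) = -5*2246 = -11230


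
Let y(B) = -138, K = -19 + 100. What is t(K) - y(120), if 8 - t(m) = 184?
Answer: -38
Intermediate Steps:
K = 81
t(m) = -176 (t(m) = 8 - 1*184 = 8 - 184 = -176)
t(K) - y(120) = -176 - 1*(-138) = -176 + 138 = -38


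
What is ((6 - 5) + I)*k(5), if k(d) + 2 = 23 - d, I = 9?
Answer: 160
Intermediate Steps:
k(d) = 21 - d (k(d) = -2 + (23 - d) = 21 - d)
((6 - 5) + I)*k(5) = ((6 - 5) + 9)*(21 - 1*5) = (1 + 9)*(21 - 5) = 10*16 = 160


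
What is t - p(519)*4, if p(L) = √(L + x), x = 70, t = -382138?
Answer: -382138 - 4*√589 ≈ -3.8224e+5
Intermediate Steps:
p(L) = √(70 + L) (p(L) = √(L + 70) = √(70 + L))
t - p(519)*4 = -382138 - √(70 + 519)*4 = -382138 - √589*4 = -382138 - 4*√589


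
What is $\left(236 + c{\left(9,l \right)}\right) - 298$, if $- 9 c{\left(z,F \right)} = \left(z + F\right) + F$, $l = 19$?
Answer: $- \frac{605}{9} \approx -67.222$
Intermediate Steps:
$c{\left(z,F \right)} = - \frac{2 F}{9} - \frac{z}{9}$ ($c{\left(z,F \right)} = - \frac{\left(z + F\right) + F}{9} = - \frac{\left(F + z\right) + F}{9} = - \frac{z + 2 F}{9} = - \frac{2 F}{9} - \frac{z}{9}$)
$\left(236 + c{\left(9,l \right)}\right) - 298 = \left(236 - \frac{47}{9}\right) - 298 = \frac{2077}{9} - 298 = - \frac{605}{9}$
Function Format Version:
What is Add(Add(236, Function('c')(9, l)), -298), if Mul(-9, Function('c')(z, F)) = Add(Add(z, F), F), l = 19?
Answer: Rational(-605, 9) ≈ -67.222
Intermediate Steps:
Function('c')(z, F) = Add(Mul(Rational(-2, 9), F), Mul(Rational(-1, 9), z)) (Function('c')(z, F) = Mul(Rational(-1, 9), Add(Add(z, F), F)) = Mul(Rational(-1, 9), Add(Add(F, z), F)) = Mul(Rational(-1, 9), Add(z, Mul(2, F))) = Add(Mul(Rational(-2, 9), F), Mul(Rational(-1, 9), z)))
Add(Add(236, Function('c')(9, l)), -298) = Add(Add(236, Add(Mul(Rational(-2, 9), 19), Mul(Rational(-1, 9), 9))), -298) = Add(Add(236, Add(Rational(-38, 9), -1)), -298) = Add(Add(236, Rational(-47, 9)), -298) = Add(Rational(2077, 9), -298) = Rational(-605, 9)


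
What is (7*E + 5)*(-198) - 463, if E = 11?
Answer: -16699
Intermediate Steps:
(7*E + 5)*(-198) - 463 = (7*11 + 5)*(-198) - 463 = (77 + 5)*(-198) - 463 = 82*(-198) - 463 = -16236 - 463 = -16699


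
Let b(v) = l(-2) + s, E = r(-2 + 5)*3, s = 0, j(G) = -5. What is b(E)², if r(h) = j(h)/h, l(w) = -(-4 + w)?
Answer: 36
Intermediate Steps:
l(w) = 4 - w
r(h) = -5/h
E = -5 (E = -5/(-2 + 5)*3 = -5/3*3 = -5)
b(v) = 6 (b(v) = (4 - 1*(-2)) + 0 = (4 + 2) + 0 = 6 + 0 = 6)
b(E)² = 6² = 36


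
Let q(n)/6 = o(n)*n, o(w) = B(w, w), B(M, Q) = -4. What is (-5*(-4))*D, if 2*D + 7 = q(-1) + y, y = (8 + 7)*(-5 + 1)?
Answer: -430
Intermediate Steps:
o(w) = -4
q(n) = -24*n (q(n) = 6*(-4*n) = -24*n)
y = -60 (y = 15*(-4) = -60)
D = -43/2 (D = -7/2 + (-24*(-1) - 60)/2 = -7/2 + (24 - 60)/2 = -7/2 + (½)*(-36) = -7/2 - 18 = -43/2 ≈ -21.500)
(-5*(-4))*D = -5*(-4)*(-43/2) = 20*(-43/2) = -430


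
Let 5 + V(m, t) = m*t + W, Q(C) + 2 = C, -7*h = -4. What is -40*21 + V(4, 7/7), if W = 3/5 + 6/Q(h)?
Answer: -4223/5 ≈ -844.60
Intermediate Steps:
h = 4/7 (h = -⅐*(-4) = 4/7 ≈ 0.57143)
Q(C) = -2 + C
W = -18/5 (W = 3/5 + 6/(-2 + 4/7) = 3*(⅕) + 6/(-10/7) = ⅗ + 6*(-7/10) = ⅗ - 21/5 = -18/5 ≈ -3.6000)
V(m, t) = -43/5 + m*t (V(m, t) = -5 + (m*t - 18/5) = -5 + (-18/5 + m*t) = -43/5 + m*t)
-40*21 + V(4, 7/7) = -40*21 + (-43/5 + 4*(7/7)) = -840 + (-43/5 + 4*(7*(⅐))) = -840 + (-43/5 + 4*1) = -840 + (-43/5 + 4) = -840 - 23/5 = -4223/5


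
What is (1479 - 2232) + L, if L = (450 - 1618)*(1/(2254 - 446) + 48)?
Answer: -6420394/113 ≈ -56818.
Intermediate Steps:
L = -6335305/113 (L = -1168*(1/1808 + 48) = -1168*86785/1808 = -6335305/113 ≈ -56065.)
(1479 - 2232) + L = (1479 - 2232) - 6335305/113 = -753 - 6335305/113 = -6420394/113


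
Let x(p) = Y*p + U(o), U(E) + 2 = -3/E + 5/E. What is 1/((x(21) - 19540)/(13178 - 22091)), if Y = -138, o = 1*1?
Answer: 8913/22438 ≈ 0.39723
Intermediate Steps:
o = 1
U(E) = -2 + 2/E (U(E) = -2 + (-3/E + 5/E) = -2 + 2/E)
x(p) = -138*p (x(p) = -138*p + (-2 + 2/1) = -138*p + (-2 + 2*1) = -138*p + (-2 + 2) = -138*p + 0 = -138*p)
1/((x(21) - 19540)/(13178 - 22091)) = 1/((-138*21 - 19540)/(13178 - 22091)) = 1/((-2898 - 19540)/(-8913)) = 1/(-22438*(-1/8913)) = 1/(22438/8913) = 8913/22438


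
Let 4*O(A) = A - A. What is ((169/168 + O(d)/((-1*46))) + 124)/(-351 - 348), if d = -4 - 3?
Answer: -21001/117432 ≈ -0.17884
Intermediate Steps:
d = -7
O(A) = 0 (O(A) = (A - A)/4 = (¼)*0 = 0)
((169/168 + O(d)/((-1*46))) + 124)/(-351 - 348) = ((169/168 + 0/((-1*46))) + 124)/(-351 - 348) = ((169*(1/168) + 0/(-46)) + 124)/(-699) = ((169/168 + 0*(-1/46)) + 124)*(-1/699) = ((169/168 + 0) + 124)*(-1/699) = (169/168 + 124)*(-1/699) = (21001/168)*(-1/699) = -21001/117432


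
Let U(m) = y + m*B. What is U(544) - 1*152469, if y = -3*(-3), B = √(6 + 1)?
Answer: -152460 + 544*√7 ≈ -1.5102e+5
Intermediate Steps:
B = √7 ≈ 2.6458
y = 9
U(m) = 9 + m*√7
U(544) - 1*152469 = (9 + 544*√7) - 1*152469 = (9 + 544*√7) - 152469 = -152460 + 544*√7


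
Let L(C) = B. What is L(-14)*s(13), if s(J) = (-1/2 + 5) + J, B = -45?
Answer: -1575/2 ≈ -787.50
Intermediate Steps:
L(C) = -45
s(J) = 9/2 + J (s(J) = (-1*1/2 + 5) + J = (-1/2 + 5) + J = 9/2 + J)
L(-14)*s(13) = -45*(9/2 + 13) = -45*35/2 = -1575/2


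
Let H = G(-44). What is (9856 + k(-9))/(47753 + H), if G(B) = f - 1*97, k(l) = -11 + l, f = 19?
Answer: 9836/47675 ≈ 0.20631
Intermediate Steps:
G(B) = -78 (G(B) = 19 - 1*97 = 19 - 97 = -78)
H = -78
(9856 + k(-9))/(47753 + H) = (9856 + (-11 - 9))/(47753 - 78) = (9856 - 20)/47675 = 9836*(1/47675) = 9836/47675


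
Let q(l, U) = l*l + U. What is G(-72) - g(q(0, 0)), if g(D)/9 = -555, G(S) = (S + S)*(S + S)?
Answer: 25731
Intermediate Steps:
q(l, U) = U + l**2 (q(l, U) = l**2 + U = U + l**2)
G(S) = 4*S**2 (G(S) = (2*S)*(2*S) = 4*S**2)
g(D) = -4995 (g(D) = 9*(-555) = -4995)
G(-72) - g(q(0, 0)) = 4*(-72)**2 - 1*(-4995) = 4*5184 + 4995 = 20736 + 4995 = 25731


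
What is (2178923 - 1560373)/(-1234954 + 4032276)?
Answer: 309275/1398661 ≈ 0.22112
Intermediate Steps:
(2178923 - 1560373)/(-1234954 + 4032276) = 618550/2797322 = 618550*(1/2797322) = 309275/1398661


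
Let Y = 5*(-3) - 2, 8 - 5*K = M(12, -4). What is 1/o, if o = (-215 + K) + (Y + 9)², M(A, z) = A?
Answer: -5/759 ≈ -0.0065876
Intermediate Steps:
K = -⅘ (K = 8/5 - ⅕*12 = 8/5 - 12/5 = -⅘ ≈ -0.80000)
Y = -17 (Y = -15 - 2 = -17)
o = -759/5 (o = (-215 - ⅘) + (-17 + 9)² = -1079/5 + (-8)² = -1079/5 + 64 = -759/5 ≈ -151.80)
1/o = 1/(-759/5) = -5/759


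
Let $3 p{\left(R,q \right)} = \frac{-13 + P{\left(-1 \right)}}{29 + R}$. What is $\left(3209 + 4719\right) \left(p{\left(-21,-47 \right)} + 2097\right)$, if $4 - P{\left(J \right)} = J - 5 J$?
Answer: $\frac{49862165}{3} \approx 1.6621 \cdot 10^{7}$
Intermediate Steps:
$P{\left(J \right)} = 4 + 4 J$ ($P{\left(J \right)} = 4 - \left(J - 5 J\right) = 4 - - 4 J = 4 + 4 J$)
$p{\left(R,q \right)} = - \frac{13}{3 \left(29 + R\right)}$ ($p{\left(R,q \right)} = \frac{\left(-13 + \left(4 + 4 \left(-1\right)\right)\right) \frac{1}{29 + R}}{3} = \frac{\left(-13 + \left(4 - 4\right)\right) \frac{1}{29 + R}}{3} = \frac{\left(-13 + 0\right) \frac{1}{29 + R}}{3} = \frac{\left(-13\right) \frac{1}{29 + R}}{3} = - \frac{13}{3 \left(29 + R\right)}$)
$\left(3209 + 4719\right) \left(p{\left(-21,-47 \right)} + 2097\right) = \left(3209 + 4719\right) \left(- \frac{13}{87 + 3 \left(-21\right)} + 2097\right) = 7928 \left(- \frac{13}{87 - 63} + 2097\right) = 7928 \left(- \frac{13}{24} + 2097\right) = 7928 \cdot \frac{50315}{24} = \frac{49862165}{3}$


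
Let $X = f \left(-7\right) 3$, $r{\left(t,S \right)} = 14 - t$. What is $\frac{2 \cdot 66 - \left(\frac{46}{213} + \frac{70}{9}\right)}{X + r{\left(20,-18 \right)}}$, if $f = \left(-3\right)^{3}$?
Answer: $\frac{79240}{358479} \approx 0.22105$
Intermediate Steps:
$f = -27$
$X = 567$ ($X = \left(-27\right) \left(-7\right) 3 = 189 \cdot 3 = 567$)
$\frac{2 \cdot 66 - \left(\frac{46}{213} + \frac{70}{9}\right)}{X + r{\left(20,-18 \right)}} = \frac{2 \cdot 66 - \left(\frac{46}{213} + \frac{70}{9}\right)}{567 + \left(14 - 20\right)} = \frac{132 - \frac{5108}{639}}{567 + \left(14 - 20\right)} = \frac{132 - \frac{5108}{639}}{567 - 6} = \frac{132 - \frac{5108}{639}}{561} = \frac{79240}{639} \cdot \frac{1}{561} = \frac{79240}{358479}$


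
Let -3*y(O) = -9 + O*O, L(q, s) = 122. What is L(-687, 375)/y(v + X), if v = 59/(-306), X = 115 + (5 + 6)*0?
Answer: -34270776/1233344437 ≈ -0.027787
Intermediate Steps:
X = 115 (X = 115 + 11*0 = 115 + 0 = 115)
v = -59/306 (v = 59*(-1/306) = -59/306 ≈ -0.19281)
y(O) = 3 - O²/3 (y(O) = -(-9 + O*O)/3 = -(-9 + O²)/3 = 3 - O²/3)
L(-687, 375)/y(v + X) = 122/(3 - (-59/306 + 115)²/3) = 122/(3 - (35131/306)²/3) = 122/(3 - ⅓*1234187161/93636) = 122/(3 - 1234187161/280908) = 122/(-1233344437/280908) = 122*(-280908/1233344437) = -34270776/1233344437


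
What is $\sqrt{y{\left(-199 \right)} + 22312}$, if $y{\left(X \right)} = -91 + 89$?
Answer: $\sqrt{22310} \approx 149.37$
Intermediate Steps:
$y{\left(X \right)} = -2$
$\sqrt{y{\left(-199 \right)} + 22312} = \sqrt{-2 + 22312} = \sqrt{22310}$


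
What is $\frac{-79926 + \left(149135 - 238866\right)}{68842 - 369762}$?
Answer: $\frac{169657}{300920} \approx 0.56379$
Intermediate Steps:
$\frac{-79926 + \left(149135 - 238866\right)}{68842 - 369762} = \frac{-79926 - 89731}{-300920} = \left(-169657\right) \left(- \frac{1}{300920}\right) = \frac{169657}{300920}$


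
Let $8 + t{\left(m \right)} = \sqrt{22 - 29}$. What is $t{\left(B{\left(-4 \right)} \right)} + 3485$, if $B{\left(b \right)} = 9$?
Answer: $3477 + i \sqrt{7} \approx 3477.0 + 2.6458 i$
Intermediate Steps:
$t{\left(m \right)} = -8 + i \sqrt{7}$ ($t{\left(m \right)} = -8 + \sqrt{22 - 29} = -8 + \sqrt{-7} = -8 + i \sqrt{7}$)
$t{\left(B{\left(-4 \right)} \right)} + 3485 = \left(-8 + i \sqrt{7}\right) + 3485 = 3477 + i \sqrt{7}$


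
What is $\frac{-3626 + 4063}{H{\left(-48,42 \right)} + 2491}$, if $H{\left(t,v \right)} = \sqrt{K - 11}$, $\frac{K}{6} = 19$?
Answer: $\frac{1088567}{6204978} - \frac{437 \sqrt{103}}{6204978} \approx 0.17472$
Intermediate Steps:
$K = 114$ ($K = 6 \cdot 19 = 114$)
$H{\left(t,v \right)} = \sqrt{103}$ ($H{\left(t,v \right)} = \sqrt{114 - 11} = \sqrt{103}$)
$\frac{-3626 + 4063}{H{\left(-48,42 \right)} + 2491} = \frac{-3626 + 4063}{\sqrt{103} + 2491} = \frac{437}{2491 + \sqrt{103}}$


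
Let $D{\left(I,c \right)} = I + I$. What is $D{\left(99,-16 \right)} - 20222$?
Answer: $-20024$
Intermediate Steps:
$D{\left(I,c \right)} = 2 I$
$D{\left(99,-16 \right)} - 20222 = 2 \cdot 99 - 20222 = 198 - 20222 = -20024$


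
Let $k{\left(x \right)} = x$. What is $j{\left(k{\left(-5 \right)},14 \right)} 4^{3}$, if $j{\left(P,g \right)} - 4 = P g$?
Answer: $-4224$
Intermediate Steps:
$j{\left(P,g \right)} = 4 + P g$
$j{\left(k{\left(-5 \right)},14 \right)} 4^{3} = \left(4 - 70\right) 4^{3} = \left(4 - 70\right) 64 = \left(-66\right) 64 = -4224$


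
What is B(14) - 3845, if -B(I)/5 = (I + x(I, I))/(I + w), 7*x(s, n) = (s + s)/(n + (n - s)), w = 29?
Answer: -1157845/301 ≈ -3846.7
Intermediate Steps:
x(s, n) = 2*s/(7*(-s + 2*n)) (x(s, n) = ((s + s)/(n + (n - s)))/7 = ((2*s)/(-s + 2*n))/7 = (2*s/(-s + 2*n))/7 = 2*s/(7*(-s + 2*n)))
B(I) = -5*(2/7 + I)/(29 + I) (B(I) = -5*(I + 2*I/(7*(-I + 2*I)))/(I + 29) = -5*(I + 2*I/(7*I))/(29 + I) = -5*(I + 2/7)/(29 + I) = -5*(2/7 + I)/(29 + I))
B(14) - 3845 = 5*(-2 - 7*14)/(7*(29 + 14)) - 3845 = (5/7)*(-2 - 98)/43 - 3845 = (5/7)*(1/43)*(-100) - 3845 = -500/301 - 3845 = -1157845/301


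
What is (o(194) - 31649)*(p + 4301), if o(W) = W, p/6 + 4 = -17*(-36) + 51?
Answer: -259661025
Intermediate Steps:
p = 3954 (p = -24 + 6*(-17*(-36) + 51) = -24 + 6*(612 + 51) = -24 + 6*663 = -24 + 3978 = 3954)
(o(194) - 31649)*(p + 4301) = (194 - 31649)*(3954 + 4301) = -31455*8255 = -259661025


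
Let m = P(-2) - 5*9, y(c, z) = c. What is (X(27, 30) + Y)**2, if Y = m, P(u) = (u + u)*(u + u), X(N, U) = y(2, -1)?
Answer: 729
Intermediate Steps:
X(N, U) = 2
P(u) = 4*u**2 (P(u) = (2*u)*(2*u) = 4*u**2)
m = -29 (m = 4*(-2)**2 - 5*9 = 4*4 - 45 = 16 - 45 = -29)
Y = -29
(X(27, 30) + Y)**2 = (2 - 29)**2 = (-27)**2 = 729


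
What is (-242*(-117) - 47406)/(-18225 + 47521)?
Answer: -4773/7324 ≈ -0.65169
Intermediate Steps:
(-242*(-117) - 47406)/(-18225 + 47521) = (28314 - 47406)/29296 = -19092*1/29296 = -4773/7324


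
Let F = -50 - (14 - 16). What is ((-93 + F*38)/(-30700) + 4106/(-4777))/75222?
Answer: -116896691/11031599665800 ≈ -1.0597e-5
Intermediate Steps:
F = -48 (F = -50 - 1*(-2) = -50 + 2 = -48)
((-93 + F*38)/(-30700) + 4106/(-4777))/75222 = ((-93 - 48*38)/(-30700) + 4106/(-4777))/75222 = ((-93 - 1824)*(-1/30700) + 4106*(-1/4777))*(1/75222) = (-1917*(-1/30700) - 4106/4777)*(1/75222) = (1917/30700 - 4106/4777)*(1/75222) = -116896691/146653900*1/75222 = -116896691/11031599665800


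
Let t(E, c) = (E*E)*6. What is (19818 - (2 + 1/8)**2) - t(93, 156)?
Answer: -2053153/64 ≈ -32081.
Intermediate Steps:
t(E, c) = 6*E**2 (t(E, c) = E**2*6 = 6*E**2)
(19818 - (2 + 1/8)**2) - t(93, 156) = (19818 - (2 + 1/8)**2) - 6*93**2 = (19818 - (2 + 1/8)**2) - 6*8649 = (19818 - (17/8)**2) - 1*51894 = (19818 - 1*289/64) - 51894 = (19818 - 289/64) - 51894 = 1268063/64 - 51894 = -2053153/64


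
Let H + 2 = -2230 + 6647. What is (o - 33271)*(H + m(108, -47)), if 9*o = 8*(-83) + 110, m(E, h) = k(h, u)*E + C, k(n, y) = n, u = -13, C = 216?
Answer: 133496885/9 ≈ 1.4833e+7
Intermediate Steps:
H = 4415 (H = -2 + (-2230 + 6647) = -2 + 4417 = 4415)
m(E, h) = 216 + E*h (m(E, h) = h*E + 216 = E*h + 216 = 216 + E*h)
o = -554/9 (o = (8*(-83) + 110)/9 = (-664 + 110)/9 = (⅑)*(-554) = -554/9 ≈ -61.556)
(o - 33271)*(H + m(108, -47)) = (-554/9 - 33271)*(4415 + (216 + 108*(-47))) = -299993*(4415 + (216 - 5076))/9 = -299993*(4415 - 4860)/9 = -299993/9*(-445) = 133496885/9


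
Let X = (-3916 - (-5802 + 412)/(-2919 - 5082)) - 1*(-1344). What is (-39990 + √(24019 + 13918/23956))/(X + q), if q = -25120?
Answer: 22854285/15826363 - 1143*√3446148948098/379136352028 ≈ 1.4385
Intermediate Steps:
X = -2940566/1143 (X = (-3916 - (-5390)/(-8001)) + 1344 = (-3916 - (-5390)*(-1)/8001) + 1344 = (-3916 - 1*770/1143) + 1344 = (-3916 - 770/1143) + 1344 = -4476758/1143 + 1344 = -2940566/1143 ≈ -2572.7)
(-39990 + √(24019 + 13918/23956))/(X + q) = (-39990 + √(24019 + 13918/23956))/(-2940566/1143 - 25120) = (-39990 + √(24019 + 13918*(1/23956)))/(-31652726/1143) = (-39990 + √(24019 + 6959/11978))*(-1143/31652726) = (-39990 + √(287706541/11978))*(-1143/31652726) = (-39990 + √3446148948098/11978)*(-1143/31652726) = 22854285/15826363 - 1143*√3446148948098/379136352028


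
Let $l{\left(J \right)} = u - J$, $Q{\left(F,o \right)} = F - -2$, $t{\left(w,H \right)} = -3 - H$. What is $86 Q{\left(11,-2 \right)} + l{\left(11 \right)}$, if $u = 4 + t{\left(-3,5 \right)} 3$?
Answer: $1087$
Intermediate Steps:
$Q{\left(F,o \right)} = 2 + F$ ($Q{\left(F,o \right)} = F + 2 = 2 + F$)
$u = -20$ ($u = 4 + \left(-3 - 5\right) 3 = 4 - 24 = -20$)
$l{\left(J \right)} = -20 - J$
$86 Q{\left(11,-2 \right)} + l{\left(11 \right)} = 86 \left(2 + 11\right) - 31 = 86 \cdot 13 - 31 = 1118 - 31 = 1087$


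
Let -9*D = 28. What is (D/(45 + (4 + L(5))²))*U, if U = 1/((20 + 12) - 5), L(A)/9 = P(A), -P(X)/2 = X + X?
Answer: -28/7538103 ≈ -3.7145e-6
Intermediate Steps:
P(X) = -4*X (P(X) = -2*(X + X) = -4*X)
L(A) = -36*A (L(A) = 9*(-4*A) = -36*A)
D = -28/9 (D = -⅑*28 = -28/9 ≈ -3.1111)
U = 1/27 (U = 1/(32 - 5) = 1/27 ≈ 0.037037)
(D/(45 + (4 + L(5))²))*U = (-28/9/(45 + (4 - 36*5)²))*(1/27) = (-28/9/(45 + (4 - 180)²))*(1/27) = (-28/9/(45 + (-176)²))*(1/27) = (-28/9/(45 + 30976))*(1/27) = (-28/9/31021)*(1/27) = ((1/31021)*(-28/9))*(1/27) = -28/279189*1/27 = -28/7538103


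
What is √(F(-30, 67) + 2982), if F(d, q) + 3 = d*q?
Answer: √969 ≈ 31.129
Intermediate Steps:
F(d, q) = -3 + d*q
√(F(-30, 67) + 2982) = √((-3 - 30*67) + 2982) = √((-3 - 2010) + 2982) = √(-2013 + 2982) = √969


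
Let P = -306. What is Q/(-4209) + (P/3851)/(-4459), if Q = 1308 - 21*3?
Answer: -7125788417/24091767427 ≈ -0.29578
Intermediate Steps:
Q = 1245 (Q = 1308 - 63 = 1245)
Q/(-4209) + (P/3851)/(-4459) = 1245/(-4209) - 306/3851/(-4459) = 1245*(-1/4209) - 306*1/3851*(-1/4459) = -415/1403 - 306/3851*(-1/4459) = -415/1403 + 306/17171609 = -7125788417/24091767427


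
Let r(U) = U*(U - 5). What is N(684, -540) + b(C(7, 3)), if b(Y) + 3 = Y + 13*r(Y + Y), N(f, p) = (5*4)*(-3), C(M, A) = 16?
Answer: 11185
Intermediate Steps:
r(U) = U*(-5 + U)
N(f, p) = -60 (N(f, p) = 20*(-3) = -60)
b(Y) = -3 + Y + 26*Y*(-5 + 2*Y) (b(Y) = -3 + (Y + 13*((Y + Y)*(-5 + (Y + Y)))) = -3 + (Y + 13*((2*Y)*(-5 + 2*Y))) = -3 + (Y + 13*(2*Y*(-5 + 2*Y))) = -3 + (Y + 26*Y*(-5 + 2*Y)) = -3 + Y + 26*Y*(-5 + 2*Y))
N(684, -540) + b(C(7, 3)) = -60 + (-3 - 129*16 + 52*16**2) = -60 + (-3 - 2064 + 52*256) = -60 + (-3 - 2064 + 13312) = -60 + 11245 = 11185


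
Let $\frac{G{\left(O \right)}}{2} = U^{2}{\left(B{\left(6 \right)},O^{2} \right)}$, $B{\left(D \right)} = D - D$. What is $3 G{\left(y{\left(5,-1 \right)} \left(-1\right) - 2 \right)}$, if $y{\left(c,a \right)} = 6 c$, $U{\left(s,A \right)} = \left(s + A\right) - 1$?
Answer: $6279174$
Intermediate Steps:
$B{\left(D \right)} = 0$
$U{\left(s,A \right)} = -1 + A + s$ ($U{\left(s,A \right)} = \left(A + s\right) - 1 = -1 + A + s$)
$G{\left(O \right)} = 2 \left(-1 + O^{2}\right)^{2}$ ($G{\left(O \right)} = 2 \left(-1 + O^{2} + 0\right)^{2} = 2 \left(-1 + O^{2}\right)^{2}$)
$3 G{\left(y{\left(5,-1 \right)} \left(-1\right) - 2 \right)} = 3 \cdot 2 \left(-1 + \left(6 \cdot 5 \left(-1\right) - 2\right)^{2}\right)^{2} = 3 \cdot 2 \left(-1 + \left(30 \left(-1\right) - 2\right)^{2}\right)^{2} = 3 \cdot 2 \left(-1 + \left(-30 - 2\right)^{2}\right)^{2} = 3 \cdot 2 \left(-1 + \left(-32\right)^{2}\right)^{2} = 3 \cdot 2 \left(-1 + 1024\right)^{2} = 3 \cdot 2 \cdot 1023^{2} = 3 \cdot 2 \cdot 1046529 = 3 \cdot 2093058 = 6279174$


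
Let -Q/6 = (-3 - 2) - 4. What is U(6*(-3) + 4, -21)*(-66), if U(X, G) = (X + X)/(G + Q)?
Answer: 56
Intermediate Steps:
Q = 54 (Q = -6*((-3 - 2) - 4) = -6*(-5 - 4) = -6*(-9) = 54)
U(X, G) = 2*X/(54 + G) (U(X, G) = (X + X)/(G + 54) = (2*X)/(54 + G) = 2*X/(54 + G))
U(6*(-3) + 4, -21)*(-66) = (2*(6*(-3) + 4)/(54 - 21))*(-66) = (2*(-18 + 4)/33)*(-66) = (2*(-14)*(1/33))*(-66) = -28/33*(-66) = 56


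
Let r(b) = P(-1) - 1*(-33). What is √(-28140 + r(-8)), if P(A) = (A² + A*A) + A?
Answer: I*√28106 ≈ 167.65*I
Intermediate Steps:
P(A) = A + 2*A² (P(A) = (A² + A²) + A = 2*A² + A = A + 2*A²)
r(b) = 34 (r(b) = -(1 + 2*(-1)) - 1*(-33) = -(1 - 2) + 33 = -1*(-1) + 33 = 1 + 33 = 34)
√(-28140 + r(-8)) = √(-28140 + 34) = √(-28106) = I*√28106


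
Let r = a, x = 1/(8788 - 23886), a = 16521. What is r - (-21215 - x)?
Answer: 569738127/15098 ≈ 37736.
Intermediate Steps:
x = -1/15098 (x = 1/(-15098) = -1/15098 ≈ -6.6234e-5)
r = 16521
r - (-21215 - x) = 16521 - (-21215 - 1*(-1/15098)) = 16521 - (-21215 + 1/15098) = 16521 - 1*(-320304069/15098) = 16521 + 320304069/15098 = 569738127/15098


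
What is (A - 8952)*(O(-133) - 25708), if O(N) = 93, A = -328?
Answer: 237707200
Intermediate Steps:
(A - 8952)*(O(-133) - 25708) = (-328 - 8952)*(93 - 25708) = -9280*(-25615) = 237707200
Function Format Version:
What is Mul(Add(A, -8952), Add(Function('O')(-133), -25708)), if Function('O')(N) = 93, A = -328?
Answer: 237707200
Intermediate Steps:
Mul(Add(A, -8952), Add(Function('O')(-133), -25708)) = Mul(Add(-328, -8952), Add(93, -25708)) = Mul(-9280, -25615) = 237707200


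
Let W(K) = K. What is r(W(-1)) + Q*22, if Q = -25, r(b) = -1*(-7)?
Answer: -543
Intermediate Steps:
r(b) = 7
r(W(-1)) + Q*22 = 7 - 25*22 = 7 - 550 = -543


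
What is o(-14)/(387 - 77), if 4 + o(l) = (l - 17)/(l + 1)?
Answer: -21/4030 ≈ -0.0052109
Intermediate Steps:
o(l) = -4 + (-17 + l)/(1 + l) (o(l) = -4 + (l - 17)/(l + 1) = -4 + (-17 + l)/(1 + l))
o(-14)/(387 - 77) = (3*(-7 - 1*(-14))/(1 - 14))/(387 - 77) = (3*(-7 + 14)/(-13))/310 = (3*(-1/13)*7)*(1/310) = -21/13*1/310 = -21/4030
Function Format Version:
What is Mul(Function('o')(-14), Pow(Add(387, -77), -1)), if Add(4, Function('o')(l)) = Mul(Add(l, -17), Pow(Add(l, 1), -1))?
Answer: Rational(-21, 4030) ≈ -0.0052109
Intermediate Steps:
Function('o')(l) = Add(-4, Mul(Pow(Add(1, l), -1), Add(-17, l))) (Function('o')(l) = Add(-4, Mul(Add(l, -17), Pow(Add(l, 1), -1))) = Add(-4, Mul(Add(-17, l), Pow(Add(1, l), -1))) = Add(-4, Mul(Pow(Add(1, l), -1), Add(-17, l))))
Mul(Function('o')(-14), Pow(Add(387, -77), -1)) = Mul(Mul(3, Pow(Add(1, -14), -1), Add(-7, Mul(-1, -14))), Pow(Add(387, -77), -1)) = Mul(Mul(3, Pow(-13, -1), Add(-7, 14)), Pow(310, -1)) = Mul(Mul(3, Rational(-1, 13), 7), Rational(1, 310)) = Mul(Rational(-21, 13), Rational(1, 310)) = Rational(-21, 4030)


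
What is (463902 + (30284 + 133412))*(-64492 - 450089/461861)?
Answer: -18694129642768198/461861 ≈ -4.0476e+10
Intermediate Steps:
(463902 + (30284 + 133412))*(-64492 - 450089/461861) = (463902 + 163696)*(-64492 - 450089*1/461861) = 627598*(-64492 - 450089/461861) = 627598*(-29786789701/461861) = -18694129642768198/461861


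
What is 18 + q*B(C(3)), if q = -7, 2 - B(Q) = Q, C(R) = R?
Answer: 25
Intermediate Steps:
B(Q) = 2 - Q
18 + q*B(C(3)) = 18 - 7*(2 - 1*3) = 18 - 7*(2 - 3) = 18 - 7*(-1) = 18 + 7 = 25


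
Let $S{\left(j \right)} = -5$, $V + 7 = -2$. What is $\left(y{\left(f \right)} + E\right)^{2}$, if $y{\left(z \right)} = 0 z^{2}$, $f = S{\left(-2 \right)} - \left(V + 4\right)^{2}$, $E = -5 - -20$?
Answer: $225$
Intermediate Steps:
$V = -9$ ($V = -7 - 2 = -9$)
$E = 15$ ($E = -5 + 20 = 15$)
$f = -30$ ($f = -5 - \left(-9 + 4\right)^{2} = -5 - \left(-5\right)^{2} = -5 - 25 = -30$)
$y{\left(z \right)} = 0$
$\left(y{\left(f \right)} + E\right)^{2} = \left(0 + 15\right)^{2} = 15^{2} = 225$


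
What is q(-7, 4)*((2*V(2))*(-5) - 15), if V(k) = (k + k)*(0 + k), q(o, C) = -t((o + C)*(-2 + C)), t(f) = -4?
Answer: -380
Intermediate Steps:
q(o, C) = 4 (q(o, C) = -1*(-4) = 4)
V(k) = 2*k**2 (V(k) = (2*k)*k = 2*k**2)
q(-7, 4)*((2*V(2))*(-5) - 15) = 4*((2*(2*2**2))*(-5) - 15) = 4*((2*(2*4))*(-5) - 15) = 4*((2*8)*(-5) - 15) = 4*(16*(-5) - 15) = 4*(-80 - 15) = 4*(-95) = -380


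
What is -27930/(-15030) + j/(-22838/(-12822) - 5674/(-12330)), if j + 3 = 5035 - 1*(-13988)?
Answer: 62784282884917/7396942857 ≈ 8487.9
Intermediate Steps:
j = 19020 (j = -3 + (5035 - 1*(-13988)) = -3 + (5035 + 13988) = -3 + 19023 = 19020)
-27930/(-15030) + j/(-22838/(-12822) - 5674/(-12330)) = -27930/(-15030) + 19020/(-22838/(-12822) - 5674/(-12330)) = -27930*(-1/15030) + 19020/(-22838*(-1/12822) - 5674*(-1/12330)) = 931/501 + 19020/(11419/6411 + 2837/6165) = 931/501 + 19020/(29528714/13174605) = 931/501 + 19020*(13174605/29528714) = 931/501 + 125290493550/14764357 = 62784282884917/7396942857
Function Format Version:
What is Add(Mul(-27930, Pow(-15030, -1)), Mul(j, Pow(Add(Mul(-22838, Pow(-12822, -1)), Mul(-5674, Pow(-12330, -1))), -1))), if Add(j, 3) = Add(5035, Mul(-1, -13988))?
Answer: Rational(62784282884917, 7396942857) ≈ 8487.9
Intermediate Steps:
j = 19020 (j = Add(-3, Add(5035, Mul(-1, -13988))) = Add(-3, Add(5035, 13988)) = Add(-3, 19023) = 19020)
Add(Mul(-27930, Pow(-15030, -1)), Mul(j, Pow(Add(Mul(-22838, Pow(-12822, -1)), Mul(-5674, Pow(-12330, -1))), -1))) = Add(Mul(-27930, Pow(-15030, -1)), Mul(19020, Pow(Add(Mul(-22838, Pow(-12822, -1)), Mul(-5674, Pow(-12330, -1))), -1))) = Add(Mul(-27930, Rational(-1, 15030)), Mul(19020, Pow(Add(Mul(-22838, Rational(-1, 12822)), Mul(-5674, Rational(-1, 12330))), -1))) = Add(Rational(931, 501), Mul(19020, Pow(Add(Rational(11419, 6411), Rational(2837, 6165)), -1))) = Add(Rational(931, 501), Mul(19020, Pow(Rational(29528714, 13174605), -1))) = Add(Rational(931, 501), Mul(19020, Rational(13174605, 29528714))) = Add(Rational(931, 501), Rational(125290493550, 14764357)) = Rational(62784282884917, 7396942857)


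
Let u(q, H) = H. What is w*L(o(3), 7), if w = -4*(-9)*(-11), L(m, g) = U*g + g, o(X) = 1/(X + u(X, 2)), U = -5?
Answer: 11088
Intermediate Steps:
o(X) = 1/(2 + X) (o(X) = 1/(X + 2) = 1/(2 + X))
L(m, g) = -4*g (L(m, g) = -5*g + g = -4*g)
w = -396 (w = 36*(-11) = -396)
w*L(o(3), 7) = -(-1584)*7 = -396*(-28) = 11088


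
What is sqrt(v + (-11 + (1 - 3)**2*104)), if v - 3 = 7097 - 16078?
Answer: I*sqrt(8573) ≈ 92.59*I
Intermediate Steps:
v = -8978 (v = 3 + (7097 - 16078) = 3 - 8981 = -8978)
sqrt(v + (-11 + (1 - 3)**2*104)) = sqrt(-8978 + (-11 + (1 - 3)**2*104)) = sqrt(-8978 + (-11 + (-2)**2*104)) = sqrt(-8978 + (-11 + 4*104)) = sqrt(-8978 + (-11 + 416)) = sqrt(-8978 + 405) = sqrt(-8573) = I*sqrt(8573)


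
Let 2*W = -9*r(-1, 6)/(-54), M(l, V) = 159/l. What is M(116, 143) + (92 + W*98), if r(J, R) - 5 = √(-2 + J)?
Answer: 46703/348 + 49*I*√3/6 ≈ 134.2 + 14.145*I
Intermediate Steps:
r(J, R) = 5 + √(-2 + J)
W = 5/12 + I*√3/12 (W = (-9*(5 + √(-2 - 1))/(-54))/2 = (-9*(5 + √(-3))*(-1/54))/2 = (-9*(5 + I*√3)*(-1/54))/2 = ((-45 - 9*I*√3)*(-1/54))/2 = (⅚ + I*√3/6)/2 = 5/12 + I*√3/12 ≈ 0.41667 + 0.14434*I)
M(116, 143) + (92 + W*98) = 159/116 + (92 + (5/12 + I*√3/12)*98) = 159*(1/116) + (92 + (245/6 + 49*I*√3/6)) = 159/116 + (797/6 + 49*I*√3/6) = 46703/348 + 49*I*√3/6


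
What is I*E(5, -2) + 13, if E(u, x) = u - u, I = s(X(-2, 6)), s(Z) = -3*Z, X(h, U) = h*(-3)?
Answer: 13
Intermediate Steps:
X(h, U) = -3*h
I = -18 (I = -(-9)*(-2) = -3*6 = -18)
E(u, x) = 0
I*E(5, -2) + 13 = -18*0 + 13 = 0 + 13 = 13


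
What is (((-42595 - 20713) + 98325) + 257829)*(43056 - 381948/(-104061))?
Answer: 437397944822648/34687 ≈ 1.2610e+10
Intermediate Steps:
(((-42595 - 20713) + 98325) + 257829)*(43056 - 381948/(-104061)) = ((-63308 + 98325) + 257829)*(43056 - 381948*(-1/104061)) = (35017 + 257829)*(43056 + 127316/34687) = 292846*(1493610788/34687) = 437397944822648/34687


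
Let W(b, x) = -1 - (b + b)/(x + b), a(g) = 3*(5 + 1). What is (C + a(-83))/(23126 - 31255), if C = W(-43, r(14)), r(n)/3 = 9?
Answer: -93/65032 ≈ -0.0014301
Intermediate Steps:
r(n) = 27 (r(n) = 3*9 = 27)
a(g) = 18 (a(g) = 3*6 = 18)
W(b, x) = -1 - 2*b/(b + x)
C = -51/8 (C = (-1*27 - 3*(-43))/(-43 + 27) = (-27 + 129)/(-16) = -1/16*102 = -51/8 ≈ -6.3750)
(C + a(-83))/(23126 - 31255) = (-51/8 + 18)/(23126 - 31255) = (93/8)/(-8129) = (93/8)*(-1/8129) = -93/65032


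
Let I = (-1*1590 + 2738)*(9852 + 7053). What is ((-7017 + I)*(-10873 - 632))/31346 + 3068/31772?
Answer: -136372823874851/19152406 ≈ -7.1204e+6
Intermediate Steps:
I = 19406940 (I = (-1590 + 2738)*16905 = 1148*16905 = 19406940)
((-7017 + I)*(-10873 - 632))/31346 + 3068/31772 = ((-7017 + 19406940)*(-10873 - 632))/31346 + 3068/31772 = (19399923*(-11505))*(1/31346) + 3068*(1/31772) = -223196114115*1/31346 + 59/611 = -223196114115/31346 + 59/611 = -136372823874851/19152406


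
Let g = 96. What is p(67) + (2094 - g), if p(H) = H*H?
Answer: 6487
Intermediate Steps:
p(H) = H**2
p(67) + (2094 - g) = 67**2 + (2094 - 1*96) = 4489 + (2094 - 96) = 4489 + 1998 = 6487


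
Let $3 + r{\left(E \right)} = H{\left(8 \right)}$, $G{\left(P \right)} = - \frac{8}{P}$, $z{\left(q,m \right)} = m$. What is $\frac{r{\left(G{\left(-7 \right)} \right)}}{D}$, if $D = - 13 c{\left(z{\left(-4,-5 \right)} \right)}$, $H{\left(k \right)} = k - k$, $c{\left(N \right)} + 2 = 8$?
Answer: $\frac{1}{26} \approx 0.038462$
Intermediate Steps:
$c{\left(N \right)} = 6$ ($c{\left(N \right)} = -2 + 8 = 6$)
$H{\left(k \right)} = 0$
$D = -78$ ($D = \left(-13\right) 6 = -78$)
$r{\left(E \right)} = -3$ ($r{\left(E \right)} = -3 + 0 = -3$)
$\frac{r{\left(G{\left(-7 \right)} \right)}}{D} = - \frac{3}{-78} = \left(-3\right) \left(- \frac{1}{78}\right) = \frac{1}{26}$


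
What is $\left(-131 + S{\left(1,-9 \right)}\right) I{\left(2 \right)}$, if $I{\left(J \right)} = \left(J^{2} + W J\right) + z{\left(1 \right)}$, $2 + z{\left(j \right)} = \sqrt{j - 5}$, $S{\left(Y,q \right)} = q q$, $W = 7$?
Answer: $-800 - 100 i \approx -800.0 - 100.0 i$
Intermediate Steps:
$S{\left(Y,q \right)} = q^{2}$
$z{\left(j \right)} = -2 + \sqrt{-5 + j}$ ($z{\left(j \right)} = -2 + \sqrt{j - 5} = -2 + \sqrt{-5 + j}$)
$I{\left(J \right)} = -2 + J^{2} + 2 i + 7 J$ ($I{\left(J \right)} = \left(J^{2} + 7 J\right) - \left(2 - \sqrt{-5 + 1}\right) = \left(J^{2} + 7 J\right) - \left(2 - \sqrt{-4}\right) = \left(J^{2} + 7 J\right) - \left(2 - 2 i\right) = -2 + J^{2} + 2 i + 7 J$)
$\left(-131 + S{\left(1,-9 \right)}\right) I{\left(2 \right)} = \left(-131 + \left(-9\right)^{2}\right) \left(-2 + 2^{2} + 2 i + 7 \cdot 2\right) = \left(-131 + 81\right) \left(-2 + 4 + 2 i + 14\right) = - 50 \left(16 + 2 i\right) = -800 - 100 i$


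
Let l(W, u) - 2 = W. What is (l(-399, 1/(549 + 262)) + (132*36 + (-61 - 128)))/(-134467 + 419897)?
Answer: 2083/142715 ≈ 0.014596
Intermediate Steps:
l(W, u) = 2 + W
(l(-399, 1/(549 + 262)) + (132*36 + (-61 - 128)))/(-134467 + 419897) = ((2 - 399) + (132*36 + (-61 - 128)))/(-134467 + 419897) = (-397 + (4752 - 189))/285430 = (-397 + 4563)*(1/285430) = 4166*(1/285430) = 2083/142715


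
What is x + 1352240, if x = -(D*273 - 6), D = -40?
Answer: 1363166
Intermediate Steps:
x = 10926 (x = -(-40*273 - 6) = -(-10920 - 6) = -1*(-10926) = 10926)
x + 1352240 = 10926 + 1352240 = 1363166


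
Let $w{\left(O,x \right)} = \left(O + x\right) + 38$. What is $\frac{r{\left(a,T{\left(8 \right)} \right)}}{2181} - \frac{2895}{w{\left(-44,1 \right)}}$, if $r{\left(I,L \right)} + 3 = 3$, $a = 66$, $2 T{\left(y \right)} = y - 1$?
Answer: $579$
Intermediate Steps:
$T{\left(y \right)} = - \frac{1}{2} + \frac{y}{2}$ ($T{\left(y \right)} = \frac{y - 1}{2} = \frac{-1 + y}{2} = - \frac{1}{2} + \frac{y}{2}$)
$r{\left(I,L \right)} = 0$ ($r{\left(I,L \right)} = -3 + 3 = 0$)
$w{\left(O,x \right)} = 38 + O + x$
$\frac{r{\left(a,T{\left(8 \right)} \right)}}{2181} - \frac{2895}{w{\left(-44,1 \right)}} = \frac{0}{2181} - \frac{2895}{38 - 44 + 1} = 0 \cdot \frac{1}{2181} - \frac{2895}{-5} = 0 - -579 = 0 + 579 = 579$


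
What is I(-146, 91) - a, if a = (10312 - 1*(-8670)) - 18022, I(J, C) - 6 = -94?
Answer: -1048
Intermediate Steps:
I(J, C) = -88 (I(J, C) = 6 - 94 = -88)
a = 960 (a = (10312 + 8670) - 18022 = 18982 - 18022 = 960)
I(-146, 91) - a = -88 - 1*960 = -88 - 960 = -1048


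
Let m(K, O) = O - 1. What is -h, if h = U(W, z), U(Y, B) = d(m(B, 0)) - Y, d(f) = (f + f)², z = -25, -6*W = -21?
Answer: -½ ≈ -0.50000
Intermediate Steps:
m(K, O) = -1 + O
W = 7/2 (W = -⅙*(-21) = 7/2 ≈ 3.5000)
d(f) = 4*f² (d(f) = (2*f)² = 4*f²)
U(Y, B) = 4 - Y (U(Y, B) = 4*(-1 + 0)² - Y = 4*(-1)² - Y = 4*1 - Y = 4 - Y)
h = ½ (h = 4 - 1*7/2 = 4 - 7/2 = ½ ≈ 0.50000)
-h = -1*½ = -½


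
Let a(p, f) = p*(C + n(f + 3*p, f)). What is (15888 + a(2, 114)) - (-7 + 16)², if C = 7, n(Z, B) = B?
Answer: 16049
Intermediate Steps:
a(p, f) = p*(7 + f)
(15888 + a(2, 114)) - (-7 + 16)² = (15888 + 2*(7 + 114)) - (-7 + 16)² = (15888 + 2*121) - 1*9² = (15888 + 242) - 1*81 = 16130 - 81 = 16049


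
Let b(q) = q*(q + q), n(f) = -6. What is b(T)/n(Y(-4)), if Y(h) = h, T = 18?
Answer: -108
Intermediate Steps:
b(q) = 2*q² (b(q) = q*(2*q) = 2*q²)
b(T)/n(Y(-4)) = (2*18²)/(-6) = (2*324)*(-⅙) = 648*(-⅙) = -108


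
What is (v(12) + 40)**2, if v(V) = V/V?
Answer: 1681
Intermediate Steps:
v(V) = 1
(v(12) + 40)**2 = (1 + 40)**2 = 41**2 = 1681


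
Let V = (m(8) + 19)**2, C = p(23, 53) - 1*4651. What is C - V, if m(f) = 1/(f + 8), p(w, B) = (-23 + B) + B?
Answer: -1262433/256 ≈ -4931.4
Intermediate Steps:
p(w, B) = -23 + 2*B
m(f) = 1/(8 + f)
C = -4568 (C = (-23 + 2*53) - 1*4651 = (-23 + 106) - 4651 = 83 - 4651 = -4568)
V = 93025/256 (V = (1/(8 + 8) + 19)**2 = (1/16 + 19)**2 = (305/16)**2 = 93025/256 ≈ 363.38)
C - V = -4568 - 1*93025/256 = -4568 - 93025/256 = -1262433/256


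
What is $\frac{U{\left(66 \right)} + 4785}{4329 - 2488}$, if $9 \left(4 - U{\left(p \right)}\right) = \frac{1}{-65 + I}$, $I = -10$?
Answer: $\frac{3232576}{1242675} \approx 2.6013$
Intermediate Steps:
$U{\left(p \right)} = \frac{2701}{675}$ ($U{\left(p \right)} = 4 - \frac{1}{9 \left(-65 - 10\right)} = 4 - \frac{1}{9 \left(-75\right)} = 4 - - \frac{1}{675} = 4 + \frac{1}{675} = \frac{2701}{675}$)
$\frac{U{\left(66 \right)} + 4785}{4329 - 2488} = \frac{\frac{2701}{675} + 4785}{4329 - 2488} = \frac{3232576}{675 \cdot 1841} = \frac{3232576}{675} \cdot \frac{1}{1841} = \frac{3232576}{1242675}$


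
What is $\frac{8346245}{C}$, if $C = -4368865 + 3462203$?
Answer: $- \frac{8346245}{906662} \approx -9.2055$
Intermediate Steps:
$C = -906662$
$\frac{8346245}{C} = \frac{8346245}{-906662} = 8346245 \left(- \frac{1}{906662}\right) = - \frac{8346245}{906662}$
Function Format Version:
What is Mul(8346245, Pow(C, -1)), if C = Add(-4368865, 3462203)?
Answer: Rational(-8346245, 906662) ≈ -9.2055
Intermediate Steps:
C = -906662
Mul(8346245, Pow(C, -1)) = Mul(8346245, Pow(-906662, -1)) = Mul(8346245, Rational(-1, 906662)) = Rational(-8346245, 906662)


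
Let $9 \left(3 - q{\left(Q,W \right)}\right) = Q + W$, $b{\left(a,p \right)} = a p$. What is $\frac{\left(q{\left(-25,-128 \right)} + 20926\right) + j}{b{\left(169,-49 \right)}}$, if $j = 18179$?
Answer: $- \frac{39125}{8281} \approx -4.7247$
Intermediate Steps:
$q{\left(Q,W \right)} = 3 - \frac{Q}{9} - \frac{W}{9}$ ($q{\left(Q,W \right)} = 3 - \frac{Q + W}{9} = 3 - \left(\frac{Q}{9} + \frac{W}{9}\right) = 3 - \frac{Q}{9} - \frac{W}{9}$)
$\frac{\left(q{\left(-25,-128 \right)} + 20926\right) + j}{b{\left(169,-49 \right)}} = \frac{\left(\left(3 - - \frac{25}{9} - - \frac{128}{9}\right) + 20926\right) + 18179}{169 \left(-49\right)} = \frac{\left(\left(3 + \frac{25}{9} + \frac{128}{9}\right) + 20926\right) + 18179}{-8281} = \left(\left(20 + 20926\right) + 18179\right) \left(- \frac{1}{8281}\right) = \left(20946 + 18179\right) \left(- \frac{1}{8281}\right) = 39125 \left(- \frac{1}{8281}\right) = - \frac{39125}{8281}$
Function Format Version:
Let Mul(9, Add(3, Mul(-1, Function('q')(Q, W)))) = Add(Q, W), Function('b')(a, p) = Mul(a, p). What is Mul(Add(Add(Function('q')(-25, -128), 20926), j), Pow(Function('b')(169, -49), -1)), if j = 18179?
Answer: Rational(-39125, 8281) ≈ -4.7247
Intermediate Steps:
Function('q')(Q, W) = Add(3, Mul(Rational(-1, 9), Q), Mul(Rational(-1, 9), W)) (Function('q')(Q, W) = Add(3, Mul(Rational(-1, 9), Add(Q, W))) = Add(3, Add(Mul(Rational(-1, 9), Q), Mul(Rational(-1, 9), W))) = Add(3, Mul(Rational(-1, 9), Q), Mul(Rational(-1, 9), W)))
Mul(Add(Add(Function('q')(-25, -128), 20926), j), Pow(Function('b')(169, -49), -1)) = Mul(Add(Add(Add(3, Mul(Rational(-1, 9), -25), Mul(Rational(-1, 9), -128)), 20926), 18179), Pow(Mul(169, -49), -1)) = Mul(Add(Add(Add(3, Rational(25, 9), Rational(128, 9)), 20926), 18179), Pow(-8281, -1)) = Mul(Add(Add(20, 20926), 18179), Rational(-1, 8281)) = Mul(Add(20946, 18179), Rational(-1, 8281)) = Mul(39125, Rational(-1, 8281)) = Rational(-39125, 8281)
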